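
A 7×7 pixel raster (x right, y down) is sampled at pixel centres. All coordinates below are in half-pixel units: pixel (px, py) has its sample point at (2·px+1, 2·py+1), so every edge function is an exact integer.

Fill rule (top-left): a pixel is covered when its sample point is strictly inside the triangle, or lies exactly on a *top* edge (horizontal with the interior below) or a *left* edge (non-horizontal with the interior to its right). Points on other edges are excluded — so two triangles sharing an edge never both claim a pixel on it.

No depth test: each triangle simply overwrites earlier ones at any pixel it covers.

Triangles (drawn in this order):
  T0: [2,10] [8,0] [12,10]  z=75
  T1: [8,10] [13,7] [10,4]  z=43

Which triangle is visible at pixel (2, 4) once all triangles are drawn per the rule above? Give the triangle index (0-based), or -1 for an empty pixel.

T0:
  2·area = 100
  edge (2, 10)→(8, 0): d=(6,-10) top-left  bias=+0
  edge (8, 0)→(12, 10): d=(4,10) right/bottom  bias=-1
  edge (12, 10)→(2, 10): d=(-10,0) right/bottom  bias=-1
    (3,1)@(7, 3): e=[8,22,70] → #
    (4,1)@(9, 3): e=[28,2,70] → #
    (5,1)@(11, 3): e=[48,-18,70] → ·
    (2,2)@(5, 5): e=[0,50,50] → #  [on edge]
    (5,2)@(11, 5): e=[60,-10,50] → ·
    (2,3)@(5, 7): e=[12,58,30] → #
    (5,3)@(11, 7): e=[72,-2,30] → ·
    (1,4)@(3, 9): e=[4,86,10] → #
    (5,4)@(11, 9): e=[84,6,10] → #
    (6,4)@(13, 9): e=[104,-14,10] → ·
    (1,5)@(3, 11): e=[16,94,-10] → ·
    (2,5)@(5, 11): e=[36,74,-10] → ·
  covered (13 px):
    · · · · · · ·
    · · · # # · ·
    · · # # # · ·
    · · # # # · ·
    · # # # # # ·
    · · · · · · ·
    · · · · · · ·
T1:
  2·area = 24  (B↔C swapped to make it positive)
  edge (8, 10)→(10, 4): d=(2,-6) top-left  bias=+0
  edge (10, 4)→(13, 7): d=(3,3) right/bottom  bias=-1
  edge (13, 7)→(8, 10): d=(-5,3) right/bottom  bias=-1
    (3,0)@(7, 1): e=[-24,0,48] → ·  [on edge]
    (5,0)@(11, 1): e=[0,-12,36] → ·  [on edge]
    (4,1)@(9, 3): e=[-8,0,32] → ·  [on edge]
    (5,2)@(11, 5): e=[8,0,16] → ·  [on edge]
    (4,3)@(9, 7): e=[0,12,12] → #  [on edge]
    (5,3)@(11, 7): e=[12,6,6] → #
    (6,3)@(13, 7): e=[24,0,0] → ·  [on edge]
    (4,4)@(9, 9): e=[4,18,2] → #
    (5,4)@(11, 9): e=[16,12,-4] → ·
    (4,5)@(9, 11): e=[8,24,-8] → ·
    (1,6)@(3, 13): e=[-24,48,0] → ·  [on edge]
    (3,6)@(7, 13): e=[0,36,-12] → ·  [on edge]
  covered (3 px):
    · · · · · · ·
    · · · · · · ·
    · · · · · · ·
    · · · · # # ·
    · · · · # · ·
    · · · · · · ·
    · · · · · · ·

Z-buffer (winner per pixel, '.' = empty):
  . . . . . . .
  . . . 0 0 . .
  . . 0 0 0 . .
  . . 0 0 1 1 .
  . 0 0 0 1 0 .
  . . . . . . .
  . . . . . . .

Result: 0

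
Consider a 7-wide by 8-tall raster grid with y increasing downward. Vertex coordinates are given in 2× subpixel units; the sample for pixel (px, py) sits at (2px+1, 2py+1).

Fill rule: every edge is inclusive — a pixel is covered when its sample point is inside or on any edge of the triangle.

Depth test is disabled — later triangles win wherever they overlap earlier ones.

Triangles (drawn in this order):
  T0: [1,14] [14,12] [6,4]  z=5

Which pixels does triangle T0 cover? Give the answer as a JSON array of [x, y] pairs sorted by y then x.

T0:
  2·area = 120  (B↔C swapped to make it positive)
  edge (1, 14)→(6, 4): d=(5,-10) inclusive
  edge (6, 4)→(14, 12): d=(8,8) inclusive
  edge (14, 12)→(1, 14): d=(-13,2) inclusive
    (1,0)@(3, 1): e=[-45,0,165] → ·  [on edge]
    (2,1)@(5, 3): e=[-15,0,135] → ·  [on edge]
    (3,2)@(7, 5): e=[15,0,105] → █  [on edge]
    (4,2)@(9, 5): e=[35,-16,101] → ·
    (2,3)@(5, 7): e=[5,32,83] → █
    (4,3)@(9, 7): e=[45,0,75] → █  [on edge]
    (5,3)@(11, 7): e=[65,-16,71] → ·
    (2,4)@(5, 9): e=[15,48,57] → █
    (5,4)@(11, 9): e=[75,0,45] → █  [on edge]
    (6,4)@(13, 9): e=[95,-16,41] → ·
    (1,5)@(3, 11): e=[5,80,35] → █
    (6,5)@(13, 11): e=[105,0,15] → █  [on edge]
  covered (17 px):
    · · · · · · ·
    · · · · · · ·
    · · · █ · · ·
    · · █ █ █ · ·
    · · █ █ █ █ ·
    · █ █ █ █ █ █
    · █ █ █ · · ·
    · · · · · · ·

Answer: [[3,2],[2,3],[3,3],[4,3],[2,4],[3,4],[4,4],[5,4],[1,5],[2,5],[3,5],[4,5],[5,5],[6,5],[1,6],[2,6],[3,6]]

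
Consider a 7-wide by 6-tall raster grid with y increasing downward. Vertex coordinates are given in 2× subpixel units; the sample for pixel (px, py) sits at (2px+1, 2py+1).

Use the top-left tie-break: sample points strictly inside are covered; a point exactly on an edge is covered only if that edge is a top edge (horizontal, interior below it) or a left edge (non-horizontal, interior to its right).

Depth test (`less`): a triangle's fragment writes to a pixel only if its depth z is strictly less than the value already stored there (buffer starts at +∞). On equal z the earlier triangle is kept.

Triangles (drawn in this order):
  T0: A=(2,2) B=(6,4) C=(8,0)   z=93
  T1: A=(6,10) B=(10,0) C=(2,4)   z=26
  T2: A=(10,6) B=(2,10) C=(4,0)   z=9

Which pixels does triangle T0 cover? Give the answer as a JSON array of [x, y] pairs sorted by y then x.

T0:
  2·area = 20  (B↔C swapped to make it positive)
  edge (2, 2)→(8, 0): d=(6,-2) top-left  bias=+0
  edge (8, 0)→(6, 4): d=(-2,4) right/bottom  bias=-1
  edge (6, 4)→(2, 2): d=(-4,-2) top-left  bias=+0
    (2,0)@(5, 1): e=[0,10,10] → █  [on edge]
    (3,0)@(7, 1): e=[4,2,14] → █
    (4,0)@(9, 1): e=[8,-6,18] → ·
    (2,1)@(5, 3): e=[12,6,2] → █
    (3,1)@(7, 3): e=[16,-2,6] → ·
    (2,2)@(5, 5): e=[24,2,-6] → ·
  covered (3 px):
    · · █ █ · · ·
    · · █ · · · ·
    · · · · · · ·
    · · · · · · ·
    · · · · · · ·
    · · · · · · ·
T1:
  2·area = 64  (B↔C swapped to make it positive)
  edge (6, 10)→(2, 4): d=(-4,-6) top-left  bias=+0
  edge (2, 4)→(10, 0): d=(8,-4) top-left  bias=+0
  edge (10, 0)→(6, 10): d=(-4,10) right/bottom  bias=-1
    (4,0)@(9, 1): e=[54,4,6] → █
    (5,0)@(11, 1): e=[66,12,-14] → ·
    (2,1)@(5, 3): e=[22,4,38] → █
    (3,1)@(7, 3): e=[34,12,18] → █
    (4,1)@(9, 3): e=[46,20,-2] → ·
    (1,2)@(3, 5): e=[2,12,50] → █
    (4,2)@(9, 5): e=[38,36,-10] → ·
    (1,3)@(3, 7): e=[-6,28,42] → ·
    (2,3)@(5, 7): e=[6,36,22] → █
    (4,3)@(9, 7): e=[30,52,-18] → ·
    (2,4)@(5, 9): e=[-2,52,14] → ·
    (3,4)@(7, 9): e=[10,60,-6] → ·
  covered (8 px):
    · · · · █ · ·
    · · █ █ · · ·
    · █ █ █ · · ·
    · · █ █ · · ·
    · · · · · · ·
    · · · · · · ·
T2:
  2·area = 72
  edge (10, 6)→(2, 10): d=(-8,4) right/bottom  bias=-1
  edge (2, 10)→(4, 0): d=(2,-10) top-left  bias=+0
  edge (4, 0)→(10, 6): d=(6,6) right/bottom  bias=-1
    (2,0)@(5, 1): e=[60,12,0] → ·  [on edge]
    (2,1)@(5, 3): e=[44,16,12] → █
    (3,1)@(7, 3): e=[36,36,0] → ·  [on edge]
    (1,2)@(3, 5): e=[36,0,36] → █  [on edge]
    (3,2)@(7, 5): e=[20,40,12] → █
    (4,2)@(9, 5): e=[12,60,0] → ·  [on edge]
    (1,3)@(3, 7): e=[20,4,48] → █
    (4,3)@(9, 7): e=[-4,64,12] → ·
    (5,3)@(11, 7): e=[-12,84,0] → ·  [on edge]
    (1,4)@(3, 9): e=[4,8,60] → █
    (2,4)@(5, 9): e=[-4,28,48] → ·
    (3,4)@(7, 9): e=[-12,48,36] → ·
    (6,4)@(13, 9): e=[-36,108,0] → ·  [on edge]
  covered (8 px):
    · · · · · · ·
    · · █ · · · ·
    · █ █ █ · · ·
    · █ █ █ · · ·
    · █ · · · · ·
    · · · · · · ·

Result: [[2,0],[3,0],[2,1]]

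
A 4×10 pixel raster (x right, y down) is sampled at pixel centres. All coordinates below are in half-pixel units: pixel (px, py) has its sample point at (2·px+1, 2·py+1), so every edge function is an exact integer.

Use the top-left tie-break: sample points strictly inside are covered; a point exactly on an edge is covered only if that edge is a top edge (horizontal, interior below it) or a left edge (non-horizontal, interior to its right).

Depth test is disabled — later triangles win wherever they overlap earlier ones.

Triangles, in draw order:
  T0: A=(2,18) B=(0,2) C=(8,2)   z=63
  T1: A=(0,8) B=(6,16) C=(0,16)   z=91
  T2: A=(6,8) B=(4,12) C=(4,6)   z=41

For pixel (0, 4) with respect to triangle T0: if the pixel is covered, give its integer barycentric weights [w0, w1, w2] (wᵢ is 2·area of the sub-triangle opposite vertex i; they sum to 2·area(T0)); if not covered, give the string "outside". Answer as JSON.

T0:
  2·area = 128
  edge (2, 18)→(0, 2): d=(-2,-16) top-left  bias=+0
  edge (0, 2)→(8, 2): d=(8,0) top-left  bias=+0
  edge (8, 2)→(2, 18): d=(-6,16) right/bottom  bias=-1
    (0,1)@(1, 3): e=[14,8,106] → █
    (1,1)@(3, 3): e=[46,8,74] → █
    (2,1)@(5, 3): e=[78,8,42] → █
    (3,1)@(7, 3): e=[110,8,10] → █
    (0,2)@(1, 5): e=[10,24,94] → █
    (3,2)@(7, 5): e=[106,24,-2] → ·
    (0,3)@(1, 7): e=[6,40,82] → █
    (3,3)@(7, 7): e=[102,40,-14] → ·
    (0,4)@(1, 9): e=[2,56,70] → █
    (3,4)@(7, 9): e=[98,56,-26] → ·
    (0,5)@(1, 11): e=[-2,72,58] → ·
    (1,5)@(3, 11): e=[30,72,26] → █
  covered (16 px):
    · · · ·
    █ █ █ █
    █ █ █ ·
    █ █ █ ·
    █ █ █ ·
    · █ · ·
    · █ · ·
    · █ · ·
    · · · ·
    · · · ·
T1:
  2·area = 48
  edge (0, 8)→(6, 16): d=(6,8) right/bottom  bias=-1
  edge (6, 16)→(0, 16): d=(-6,0) right/bottom  bias=-1
  edge (0, 16)→(0, 8): d=(0,-8) top-left  bias=+0
    (0,5)@(1, 11): e=[10,30,8] → █
    (1,5)@(3, 11): e=[-6,30,24] → ·
    (0,6)@(1, 13): e=[22,18,8] → █
    (1,6)@(3, 13): e=[6,18,24] → █
    (2,6)@(5, 13): e=[-10,18,40] → ·
    (0,7)@(1, 15): e=[34,6,8] → █
    (2,7)@(5, 15): e=[2,6,40] → █
    (3,7)@(7, 15): e=[-14,6,56] → ·
    (0,8)@(1, 17): e=[46,-6,8] → ·
    (1,8)@(3, 17): e=[30,-6,24] → ·
    (2,8)@(5, 17): e=[14,-6,40] → ·
  covered (6 px):
    · · · ·
    · · · ·
    · · · ·
    · · · ·
    · · · ·
    █ · · ·
    █ █ · ·
    █ █ █ ·
    · · · ·
    · · · ·
T2:
  2·area = 12
  edge (6, 8)→(4, 12): d=(-2,4) right/bottom  bias=-1
  edge (4, 12)→(4, 6): d=(0,-6) top-left  bias=+0
  edge (4, 6)→(6, 8): d=(2,2) right/bottom  bias=-1
    (0,1)@(1, 3): e=[30,-18,0] → ·  [on edge]
    (1,2)@(3, 5): e=[18,-6,0] → ·  [on edge]
    (2,3)@(5, 7): e=[6,6,0] → ·  [on edge]
    (2,4)@(5, 9): e=[2,6,4] → █
    (3,4)@(7, 9): e=[-6,18,0] → ·  [on edge]
    (2,5)@(5, 11): e=[-2,6,8] → ·
  covered (1 px):
    · · · ·
    · · · ·
    · · · ·
    · · · ·
    · · █ ·
    · · · ·
    · · · ·
    · · · ·
    · · · ·
    · · · ·

Result: [56,70,2]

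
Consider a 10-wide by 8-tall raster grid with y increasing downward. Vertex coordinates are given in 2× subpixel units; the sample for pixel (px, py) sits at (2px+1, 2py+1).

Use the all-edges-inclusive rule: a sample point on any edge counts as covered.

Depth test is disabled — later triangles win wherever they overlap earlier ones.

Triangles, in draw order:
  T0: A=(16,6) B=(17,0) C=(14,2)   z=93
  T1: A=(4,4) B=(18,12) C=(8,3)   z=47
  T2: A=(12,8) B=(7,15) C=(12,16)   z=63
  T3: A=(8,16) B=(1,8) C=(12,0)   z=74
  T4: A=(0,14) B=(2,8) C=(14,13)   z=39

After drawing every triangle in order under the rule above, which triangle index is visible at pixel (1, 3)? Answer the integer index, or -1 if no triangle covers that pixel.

T0:
  2·area = 16  (B↔C swapped to make it positive)
  edge (16, 6)→(14, 2): d=(-2,-4) inclusive
  edge (14, 2)→(17, 0): d=(3,-2) inclusive
  edge (17, 0)→(16, 6): d=(-1,6) inclusive
    (7,1)@(15, 3): e=[2,5,9] → X
    (8,1)@(17, 3): e=[10,9,-3] → .
    (7,2)@(15, 5): e=[-2,11,7] → .
  covered (1 px):
    . . . . . . . . . .
    . . . . . . . X . .
    . . . . . . . . . .
    . . . . . . . . . .
    . . . . . . . . . .
    . . . . . . . . . .
    . . . . . . . . . .
    . . . . . . . . . .
T1:
  2·area = 46  (B↔C swapped to make it positive)
  edge (4, 4)→(8, 3): d=(4,-1) inclusive
  edge (8, 3)→(18, 12): d=(10,9) inclusive
  edge (18, 12)→(4, 4): d=(-14,-8) inclusive
    (3,2)@(7, 5): e=[7,29,10] → X
    (4,2)@(9, 5): e=[9,11,26] → X
    (5,2)@(11, 5): e=[11,-7,42] → .
    (3,3)@(7, 7): e=[15,49,-18] → .
    (4,3)@(9, 7): e=[17,31,-2] → .
    (5,3)@(11, 7): e=[19,13,14] → X
    (6,3)@(13, 7): e=[21,-5,30] → .
    (5,4)@(11, 9): e=[27,33,-14] → .
    (6,4)@(13, 9): e=[29,15,2] → X
    (7,4)@(15, 9): e=[31,-3,18] → .
    (6,5)@(13, 11): e=[37,35,-26] → .
  covered (4 px):
    . . . . . . . . . .
    . . . . . . . . . .
    . . . X X . . . . .
    . . . . . X . . . .
    . . . . . . X . . .
    . . . . . . . . . .
    . . . . . . . . . .
    . . . . . . . . . .
T2:
  2·area = 40  (B↔C swapped to make it positive)
  edge (12, 8)→(12, 16): d=(0,8) inclusive
  edge (12, 16)→(7, 15): d=(-5,-1) inclusive
  edge (7, 15)→(12, 8): d=(5,-7) inclusive
    (8,0)@(17, 1): e=[-40,80,0] → .  [on edge]
    (5,5)@(11, 11): e=[8,24,8] → X
    (6,5)@(13, 11): e=[-8,26,22] → .
    (4,6)@(9, 13): e=[24,12,4] → X
    (6,6)@(13, 13): e=[-8,16,32] → .
    (3,7)@(7, 15): e=[40,0,0] → X  [on edge]
    (6,7)@(13, 15): e=[-8,6,42] → .
  covered (6 px):
    . . . . . . . . . .
    . . . . . . . . . .
    . . . . . . . . . .
    . . . . . . . . . .
    . . . . . . . . . .
    . . . . . X . . . .
    . . . . X X . . . .
    . . . X X X . . . .
T3:
  2·area = 144
  edge (8, 16)→(1, 8): d=(-7,-8) inclusive
  edge (1, 8)→(12, 0): d=(11,-8) inclusive
  edge (12, 0)→(8, 16): d=(-4,16) inclusive
    (5,0)@(11, 1): e=[129,3,12] → X
    (6,0)@(13, 1): e=[145,19,-20] → .
    (4,1)@(9, 3): e=[99,9,36] → X
    (6,1)@(13, 3): e=[131,41,-28] → .
    (3,2)@(7, 5): e=[69,15,60] → X
    (5,2)@(11, 5): e=[101,47,-4] → .
    (1,3)@(3, 7): e=[23,5,116] → X
    (2,3)@(5, 7): e=[39,21,84] → X
    (5,3)@(11, 7): e=[87,69,-12] → .
    (1,4)@(3, 9): e=[9,27,108] → X
    (5,4)@(11, 9): e=[73,91,-20] → .
    (1,5)@(3, 11): e=[-5,49,100] → .
  covered (17 px):
    . . . . . X . . . .
    . . . . X X . . . .
    . . . X X . . . . .
    . X X X X . . . . .
    . X X X X . . . . .
    . . X X X . . . . .
    . . . X . . . . . .
    . . . . . . . . . .
T4:
  2·area = 82
  edge (0, 14)→(2, 8): d=(2,-6) inclusive
  edge (2, 8)→(14, 13): d=(12,5) inclusive
  edge (14, 13)→(0, 14): d=(-14,1) inclusive
    (1,2)@(3, 5): e=[0,-41,123] → .  [on edge]
    (1,4)@(3, 9): e=[8,7,67] → X
    (2,4)@(5, 9): e=[20,-3,65] → .
    (0,5)@(1, 11): e=[0,41,41] → X  [on edge]
    (2,5)@(5, 11): e=[24,21,37] → X
    (3,5)@(7, 11): e=[36,11,35] → X
    (4,5)@(9, 11): e=[48,1,33] → X
    (5,5)@(11, 11): e=[60,-9,31] → .
    (0,6)@(1, 13): e=[4,65,13] → X
    (5,6)@(11, 13): e=[64,15,3] → X
    (6,6)@(13, 13): e=[76,5,1] → X
    (7,6)@(15, 13): e=[88,-5,-1] → .
  covered (13 px):
    . . . . . . . . . .
    . . . . . . . . . .
    . . . . . . . . . .
    . . . . . . . . . .
    . X . . . . . . . .
    X X X X X . . . . .
    X X X X X X X . . .
    . . . . . . . . . .

Z-buffer (winner per pixel, '.' = empty):
  . . . . . 3 . . . .
  . . . . 3 3 . 0 . .
  . . . 3 3 . . . . .
  . 3 3 3 3 1 . . . .
  . 4 3 3 3 . 1 . . .
  4 4 4 4 4 2 . . . .
  4 4 4 4 4 4 4 . . .
  . . . 2 2 2 . . . .

Answer: 3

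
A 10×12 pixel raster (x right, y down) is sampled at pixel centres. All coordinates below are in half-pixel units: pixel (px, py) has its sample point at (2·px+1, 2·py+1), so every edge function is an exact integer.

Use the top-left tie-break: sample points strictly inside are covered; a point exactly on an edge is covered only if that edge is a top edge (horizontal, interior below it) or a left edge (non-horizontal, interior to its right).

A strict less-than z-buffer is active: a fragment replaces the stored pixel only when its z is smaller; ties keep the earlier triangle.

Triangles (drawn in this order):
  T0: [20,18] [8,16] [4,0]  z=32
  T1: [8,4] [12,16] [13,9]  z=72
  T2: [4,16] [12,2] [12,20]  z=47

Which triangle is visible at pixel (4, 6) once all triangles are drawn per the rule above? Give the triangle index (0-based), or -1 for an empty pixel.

T0:
  2·area = 184
  edge (20, 18)→(8, 16): d=(-12,-2) top-left  bias=+0
  edge (8, 16)→(4, 0): d=(-4,-16) top-left  bias=+0
  edge (4, 0)→(20, 18): d=(16,18) right/bottom  bias=-1
    (2,1)@(5, 3): e=[150,4,30] → █
    (3,1)@(7, 3): e=[154,36,-6] → ·
    (2,2)@(5, 5): e=[126,-4,62] → ·
    (3,2)@(7, 5): e=[130,28,26] → █
    (4,2)@(9, 5): e=[134,60,-10] → ·
    (3,3)@(7, 7): e=[106,20,58] → █
    (4,3)@(9, 7): e=[110,52,22] → █
    (5,3)@(11, 7): e=[114,84,-14] → ·
    (3,4)@(7, 9): e=[82,12,90] → █
    (5,4)@(11, 9): e=[90,76,18] → █
    (6,4)@(13, 9): e=[94,108,-18] → ·
    (3,5)@(7, 11): e=[58,4,122] → █
  covered (23 px):
    · · · · · · · · · ·
    · · █ · · · · · · ·
    · · · █ · · · · · ·
    · · · █ █ · · · · ·
    · · · █ █ █ · · · ·
    · · · █ █ █ █ · · ·
    · · · · █ █ █ █ · ·
    · · · · █ █ █ █ █ ·
    · · · · · · · █ █ █
    · · · · · · · · · ·
    · · · · · · · · · ·
    · · · · · · · · · ·
T1:
  2·area = 40  (B↔C swapped to make it positive)
  edge (8, 4)→(13, 9): d=(5,5) right/bottom  bias=-1
  edge (13, 9)→(12, 16): d=(-1,7) right/bottom  bias=-1
  edge (12, 16)→(8, 4): d=(-4,-12) top-left  bias=+0
    (2,0)@(5, 1): e=[0,64,-24] → ·  [on edge]
    (3,0)@(7, 1): e=[-10,50,0] → ·  [on edge]
    (3,1)@(7, 3): e=[0,48,-8] → ·  [on edge]
    (4,2)@(9, 5): e=[0,32,8] → ·  [on edge]
    (4,3)@(9, 7): e=[10,30,0] → █  [on edge]
    (5,3)@(11, 7): e=[0,16,24] → ·  [on edge]
    (4,4)@(9, 9): e=[20,28,-8] → ·
    (5,4)@(11, 9): e=[10,14,16] → █
    (6,4)@(13, 9): e=[0,0,40] → ·  [on edge]
    (5,5)@(11, 11): e=[20,12,8] → █
    (6,5)@(13, 11): e=[10,-2,32] → ·
    (7,5)@(15, 11): e=[0,-16,56] → ·  [on edge]
    (5,6)@(11, 13): e=[30,10,0] → █  [on edge]
    (8,6)@(17, 13): e=[0,-32,72] → ·  [on edge]
    (9,7)@(19, 15): e=[0,-48,88] → ·  [on edge]
    (6,9)@(13, 19): e=[50,-10,0] → ·  [on edge]
    (5,11)@(11, 23): e=[80,0,-40] → ·  [on edge]
  covered (4 px):
    · · · · · · · · · ·
    · · · · · · · · · ·
    · · · · · · · · · ·
    · · · · █ · · · · ·
    · · · · · █ · · · ·
    · · · · · █ · · · ·
    · · · · · █ · · · ·
    · · · · · · · · · ·
    · · · · · · · · · ·
    · · · · · · · · · ·
    · · · · · · · · · ·
    · · · · · · · · · ·
T2:
  2·area = 144
  edge (4, 16)→(12, 2): d=(8,-14) top-left  bias=+0
  edge (12, 2)→(12, 20): d=(0,18) right/bottom  bias=-1
  edge (12, 20)→(4, 16): d=(-8,-4) top-left  bias=+0
    (5,2)@(11, 5): e=[10,18,116] → █
    (6,2)@(13, 5): e=[38,-18,124] → ·
    (5,3)@(11, 7): e=[26,18,100] → █
    (6,3)@(13, 7): e=[54,-18,108] → ·
    (4,4)@(9, 9): e=[14,54,76] → █
    (6,4)@(13, 9): e=[70,-18,92] → ·
    (3,5)@(7, 11): e=[2,90,52] → █
    (6,5)@(13, 11): e=[86,-18,76] → ·
    (3,6)@(7, 13): e=[18,90,36] → █
    (6,6)@(13, 13): e=[102,-18,60] → ·
    (2,7)@(5, 15): e=[6,126,12] → █
    (6,7)@(13, 15): e=[118,-18,44] → ·
  covered (18 px):
    · · · · · · · · · ·
    · · · · · · · · · ·
    · · · · · █ · · · ·
    · · · · · █ · · · ·
    · · · · █ █ · · · ·
    · · · █ █ █ · · · ·
    · · · █ █ █ · · · ·
    · · █ █ █ █ · · · ·
    · · · █ █ █ · · · ·
    · · · · · █ · · · ·
    · · · · · · · · · ·
    · · · · · · · · · ·

Z-buffer (winner per pixel, '.' = empty):
  . . . . . . . . . .
  . . 0 . . . . . . .
  . . . 0 . 2 . . . .
  . . . 0 0 2 . . . .
  . . . 0 0 0 . . . .
  . . . 0 0 0 0 . . .
  . . . 2 0 0 0 0 . .
  . . 2 2 0 0 0 0 0 .
  . . . 2 2 2 . 0 0 0
  . . . . . 2 . . . .
  . . . . . . . . . .
  . . . . . . . . . .

Result: 0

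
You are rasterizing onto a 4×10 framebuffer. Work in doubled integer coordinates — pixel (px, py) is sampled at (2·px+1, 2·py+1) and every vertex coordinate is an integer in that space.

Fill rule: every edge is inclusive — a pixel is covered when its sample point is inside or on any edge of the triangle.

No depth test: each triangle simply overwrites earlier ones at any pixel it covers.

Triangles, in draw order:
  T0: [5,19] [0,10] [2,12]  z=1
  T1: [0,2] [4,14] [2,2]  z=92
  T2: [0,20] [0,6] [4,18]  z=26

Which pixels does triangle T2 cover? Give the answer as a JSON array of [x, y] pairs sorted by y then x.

T0:
  2·area = 8
  edge (5, 19)→(0, 10): d=(-5,-9) inclusive
  edge (0, 10)→(2, 12): d=(2,2) inclusive
  edge (2, 12)→(5, 19): d=(3,7) inclusive
    (0,5)@(1, 11): e=[4,0,4] → X  [on edge]
    (1,5)@(3, 11): e=[22,-4,-10] → .
    (0,6)@(1, 13): e=[-6,4,10] → .
    (1,6)@(3, 13): e=[12,0,-4] → .  [on edge]
    (1,7)@(3, 15): e=[2,4,2] → X
    (2,7)@(5, 15): e=[20,0,-12] → .  [on edge]
    (1,8)@(3, 17): e=[-8,8,8] → .
    (3,8)@(7, 17): e=[28,0,-20] → .  [on edge]
    (2,9)@(5, 19): e=[0,8,0] → X  [on edge]
    (3,9)@(7, 19): e=[18,4,-14] → .
  covered (3 px):
    . . . .
    . . . .
    . . . .
    . . . .
    . . . .
    X . . .
    . . . .
    . X . .
    . . . .
    . . X .
T1:
  2·area = 24  (B↔C swapped to make it positive)
  edge (0, 2)→(2, 2): d=(2,0) inclusive
  edge (2, 2)→(4, 14): d=(2,12) inclusive
  edge (4, 14)→(0, 2): d=(-4,-12) inclusive
    (0,1)@(1, 3): e=[2,14,8] → X
    (1,1)@(3, 3): e=[2,-10,32] → .
    (0,2)@(1, 5): e=[6,18,0] → X  [on edge]
    (1,2)@(3, 5): e=[6,-6,24] → .
    (0,3)@(1, 7): e=[10,22,-8] → .
    (1,4)@(3, 9): e=[14,2,8] → X
    (2,4)@(5, 9): e=[14,-22,32] → .
    (1,5)@(3, 11): e=[18,6,0] → X  [on edge]
    (2,5)@(5, 11): e=[18,-18,24] → .
    (1,6)@(3, 13): e=[22,10,-8] → .
    (2,8)@(5, 17): e=[30,-6,0] → .  [on edge]
  covered (4 px):
    . . . .
    X . . .
    X . . .
    . . . .
    . X . .
    . X . .
    . . . .
    . . . .
    . . . .
    . . . .
T2:
  2·area = 56
  edge (0, 20)→(0, 6): d=(0,-14) inclusive
  edge (0, 6)→(4, 18): d=(4,12) inclusive
  edge (4, 18)→(0, 20): d=(-4,2) inclusive
    (0,4)@(1, 9): e=[14,0,42] → X  [on edge]
    (1,4)@(3, 9): e=[42,-24,38] → .
    (0,5)@(1, 11): e=[14,8,34] → X
    (1,5)@(3, 11): e=[42,-16,30] → .
    (0,6)@(1, 13): e=[14,16,26] → X
    (1,6)@(3, 13): e=[42,-8,22] → .
    (0,7)@(1, 15): e=[14,24,18] → X
    (1,7)@(3, 15): e=[42,0,14] → X  [on edge]
    (2,7)@(5, 15): e=[70,-24,10] → .
    (0,8)@(1, 17): e=[14,32,10] → X
    (2,8)@(5, 17): e=[70,-16,2] → .
    (0,9)@(1, 19): e=[14,40,2] → X
  covered (8 px):
    . . . .
    . . . .
    . . . .
    . . . .
    X . . .
    X . . .
    X . . .
    X X . .
    X X . .
    X . . .

Final: [[0,4],[0,5],[0,6],[0,7],[1,7],[0,8],[1,8],[0,9]]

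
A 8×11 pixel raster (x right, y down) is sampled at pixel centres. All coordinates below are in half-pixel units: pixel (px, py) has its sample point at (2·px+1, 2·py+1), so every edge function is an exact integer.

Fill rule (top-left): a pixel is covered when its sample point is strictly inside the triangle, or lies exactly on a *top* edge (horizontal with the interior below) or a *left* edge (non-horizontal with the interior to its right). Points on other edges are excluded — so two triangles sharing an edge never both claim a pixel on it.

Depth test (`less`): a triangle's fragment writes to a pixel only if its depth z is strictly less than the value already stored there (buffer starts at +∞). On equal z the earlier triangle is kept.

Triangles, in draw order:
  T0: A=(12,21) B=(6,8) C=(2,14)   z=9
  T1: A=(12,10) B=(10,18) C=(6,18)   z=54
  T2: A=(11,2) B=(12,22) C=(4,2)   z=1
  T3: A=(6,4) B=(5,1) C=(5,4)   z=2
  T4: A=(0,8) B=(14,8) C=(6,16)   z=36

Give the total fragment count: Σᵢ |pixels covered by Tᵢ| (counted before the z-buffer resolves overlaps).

T0:
  2·area = 88  (B↔C swapped to make it positive)
  edge (12, 21)→(2, 14): d=(-10,-7) top-left  bias=+0
  edge (2, 14)→(6, 8): d=(4,-6) top-left  bias=+0
  edge (6, 8)→(12, 21): d=(6,13) right/bottom  bias=-1
    (2,5)@(5, 11): e=[51,6,31] → #
    (3,5)@(7, 11): e=[65,18,5] → #
    (4,5)@(9, 11): e=[79,30,-21] → ·
    (1,6)@(3, 13): e=[17,2,69] → #
    (4,6)@(9, 13): e=[59,38,-9] → ·
    (1,7)@(3, 15): e=[-3,10,81] → ·
    (2,7)@(5, 15): e=[11,22,55] → #
    (4,7)@(9, 15): e=[39,46,3] → #
    (5,7)@(11, 15): e=[53,58,-23] → ·
    (2,8)@(5, 17): e=[-9,30,67] → ·
    (3,8)@(7, 17): e=[5,42,41] → #
    (5,8)@(11, 17): e=[33,66,-11] → ·
  covered (11 px):
    · · · · · · · ·
    · · · · · · · ·
    · · · · · · · ·
    · · · · · · · ·
    · · · · · · · ·
    · · # # · · · ·
    · # # # · · · ·
    · · # # # · · ·
    · · · # # · · ·
    · · · · · # · ·
    · · · · · · · ·
T1:
  2·area = 32
  edge (12, 10)→(10, 18): d=(-2,8) right/bottom  bias=-1
  edge (10, 18)→(6, 18): d=(-4,0) right/bottom  bias=-1
  edge (6, 18)→(12, 10): d=(6,-8) top-left  bias=+0
    (5,6)@(11, 13): e=[2,20,10] → #
    (6,6)@(13, 13): e=[-14,20,26] → ·
    (4,7)@(9, 15): e=[14,12,6] → #
    (5,7)@(11, 15): e=[-2,12,22] → ·
    (3,8)@(7, 17): e=[26,4,2] → #
    (5,8)@(11, 17): e=[-6,4,34] → ·
    (3,9)@(7, 19): e=[22,-4,14] → ·
    (4,9)@(9, 19): e=[6,-4,30] → ·
  covered (4 px):
    · · · · · · · ·
    · · · · · · · ·
    · · · · · · · ·
    · · · · · · · ·
    · · · · · · · ·
    · · · · · · · ·
    · · · · · # · ·
    · · · · # · · ·
    · · · # # · · ·
    · · · · · · · ·
    · · · · · · · ·
T2:
  2·area = 140
  edge (11, 2)→(12, 22): d=(1,20) right/bottom  bias=-1
  edge (12, 22)→(4, 2): d=(-8,-20) top-left  bias=+0
  edge (4, 2)→(11, 2): d=(7,0) top-left  bias=+0
    (2,1)@(5, 3): e=[121,12,7] → #
    (3,1)@(7, 3): e=[81,52,7] → #
    (4,1)@(9, 3): e=[41,92,7] → #
    (5,1)@(11, 3): e=[1,132,7] → #
    (6,1)@(13, 3): e=[-39,172,7] → ·
    (2,2)@(5, 5): e=[123,-4,21] → ·
    (3,2)@(7, 5): e=[83,36,21] → #
    (6,2)@(13, 5): e=[-37,156,21] → ·
    (3,3)@(7, 7): e=[85,20,35] → #
    (6,3)@(13, 7): e=[-35,140,35] → ·
    (3,4)@(7, 9): e=[87,4,49] → #
    (6,4)@(13, 9): e=[-33,124,49] → ·
  covered (20 px):
    · · · · · · · ·
    · · # # # # · ·
    · · · # # # · ·
    · · · # # # · ·
    · · · # # # · ·
    · · · · # # · ·
    · · · · # # · ·
    · · · · · # · ·
    · · · · · # · ·
    · · · · · # · ·
    · · · · · · · ·
T3:
  2·area = 3  (B↔C swapped to make it positive)
  edge (6, 4)→(5, 4): d=(-1,0) right/bottom  bias=-1
  edge (5, 4)→(5, 1): d=(0,-3) top-left  bias=+0
  edge (5, 1)→(6, 4): d=(1,3) right/bottom  bias=-1
    (2,0)@(5, 1): e=[3,0,0] → ·  [on edge]
    (2,1)@(5, 3): e=[1,0,2] → #  [on edge]
    (3,1)@(7, 3): e=[1,6,-4] → ·
    (2,2)@(5, 5): e=[-1,0,4] → ·  [on edge]
    (2,3)@(5, 7): e=[-3,0,6] → ·  [on edge]
    (3,3)@(7, 7): e=[-3,6,0] → ·  [on edge]
    (2,4)@(5, 9): e=[-5,0,8] → ·  [on edge]
    (2,5)@(5, 11): e=[-7,0,10] → ·  [on edge]
    (2,6)@(5, 13): e=[-9,0,12] → ·  [on edge]
    (4,6)@(9, 13): e=[-9,12,0] → ·  [on edge]
    (2,7)@(5, 15): e=[-11,0,14] → ·  [on edge]
    (2,8)@(5, 17): e=[-13,0,16] → ·  [on edge]
    (2,9)@(5, 19): e=[-15,0,18] → ·  [on edge]
    (5,9)@(11, 19): e=[-15,18,0] → ·  [on edge]
    (2,10)@(5, 21): e=[-17,0,20] → ·  [on edge]
  covered (1 px):
    · · · · · · · ·
    · · # · · · · ·
    · · · · · · · ·
    · · · · · · · ·
    · · · · · · · ·
    · · · · · · · ·
    · · · · · · · ·
    · · · · · · · ·
    · · · · · · · ·
    · · · · · · · ·
    · · · · · · · ·
T4:
  2·area = 112
  edge (0, 8)→(14, 8): d=(14,0) top-left  bias=+0
  edge (14, 8)→(6, 16): d=(-8,8) right/bottom  bias=-1
  edge (6, 16)→(0, 8): d=(-6,-8) top-left  bias=+0
    (7,3)@(15, 7): e=[-14,0,126] → ·  [on edge]
    (0,4)@(1, 9): e=[14,96,2] → #
    (1,4)@(3, 9): e=[14,80,18] → #
    (2,4)@(5, 9): e=[14,64,34] → #
    (3,4)@(7, 9): e=[14,48,50] → #
    (4,4)@(9, 9): e=[14,32,66] → #
    (5,4)@(11, 9): e=[14,16,82] → #
    (6,4)@(13, 9): e=[14,0,98] → ·  [on edge]
    (0,5)@(1, 11): e=[42,80,-10] → ·
    (1,5)@(3, 11): e=[42,64,6] → #
    (5,5)@(11, 11): e=[42,0,70] → ·  [on edge]
    (1,6)@(3, 13): e=[70,48,-6] → ·
    (4,6)@(9, 13): e=[70,0,42] → ·  [on edge]
    (3,7)@(7, 15): e=[98,0,14] → ·  [on edge]
    (2,8)@(5, 17): e=[126,0,-14] → ·  [on edge]
    (1,9)@(3, 19): e=[154,0,-42] → ·  [on edge]
    (0,10)@(1, 21): e=[182,0,-70] → ·  [on edge]
  covered (12 px):
    · · · · · · · ·
    · · · · · · · ·
    · · · · · · · ·
    · · · · · · · ·
    # # # # # # · ·
    · # # # # · · ·
    · · # # · · · ·
    · · · · · · · ·
    · · · · · · · ·
    · · · · · · · ·
    · · · · · · · ·

Final: 48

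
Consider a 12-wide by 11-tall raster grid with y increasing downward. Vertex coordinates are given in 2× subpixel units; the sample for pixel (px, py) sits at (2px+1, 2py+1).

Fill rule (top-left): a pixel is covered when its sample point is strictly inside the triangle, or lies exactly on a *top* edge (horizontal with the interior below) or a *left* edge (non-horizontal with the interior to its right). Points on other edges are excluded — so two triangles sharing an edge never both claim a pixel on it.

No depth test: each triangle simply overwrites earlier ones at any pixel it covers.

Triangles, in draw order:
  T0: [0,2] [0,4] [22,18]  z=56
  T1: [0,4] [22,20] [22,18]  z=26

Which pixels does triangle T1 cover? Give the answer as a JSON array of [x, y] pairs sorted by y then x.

T0:
  2·area = 44  (B↔C swapped to make it positive)
  edge (0, 2)→(22, 18): d=(22,16) right/bottom  bias=-1
  edge (22, 18)→(0, 4): d=(-22,-14) top-left  bias=+0
  edge (0, 4)→(0, 2): d=(0,-2) top-left  bias=+0
    (0,1)@(1, 3): e=[6,36,2] → X
    (1,1)@(3, 3): e=[-26,64,6] → .
    (0,2)@(1, 5): e=[50,-8,2] → .
    (1,2)@(3, 5): e=[18,20,6] → X
    (2,2)@(5, 5): e=[-14,48,10] → .
    (1,3)@(3, 7): e=[62,-24,6] → .
    (2,3)@(5, 7): e=[30,4,10] → X
    (3,3)@(7, 7): e=[-2,32,14] → .
    (2,4)@(5, 9): e=[74,-40,10] → .
    (4,4)@(9, 9): e=[10,16,18] → X
    (5,4)@(11, 9): e=[-22,44,22] → .
    (4,5)@(9, 11): e=[54,-28,18] → .
    (5,5)@(11, 11): e=[22,0,22] → X  [on edge]
  covered (6 px):
    . . . . . . . . . . . .
    X . . . . . . . . . . .
    . X . . . . . . . . . .
    . . X . . . . . . . . .
    . . . . X . . . . . . .
    . . . . . X . . . . . .
    . . . . . . . X . . . .
    . . . . . . . . . . . .
    . . . . . . . . . . . .
    . . . . . . . . . . . .
    . . . . . . . . . . . .
T1:
  2·area = 44  (B↔C swapped to make it positive)
  edge (0, 4)→(22, 18): d=(22,14) right/bottom  bias=-1
  edge (22, 18)→(22, 20): d=(0,2) right/bottom  bias=-1
  edge (22, 20)→(0, 4): d=(-22,-16) top-left  bias=+0
    (3,4)@(7, 9): e=[12,30,2] → X
    (4,4)@(9, 9): e=[-16,26,34] → .
    (3,5)@(7, 11): e=[56,30,-42] → .
    (5,5)@(11, 11): e=[0,22,22] → .  [on edge]
    (6,6)@(13, 13): e=[16,18,10] → X
    (7,6)@(15, 13): e=[-12,14,42] → .
    (6,7)@(13, 15): e=[60,18,-34] → .
    (8,7)@(17, 15): e=[4,10,30] → X
    (9,7)@(19, 15): e=[-24,6,62] → .
    (8,8)@(17, 17): e=[48,10,-14] → .
    (9,8)@(19, 17): e=[20,6,18] → X
    (10,8)@(21, 17): e=[-8,2,50] → .
  covered (5 px):
    . . . . . . . . . . . .
    . . . . . . . . . . . .
    . . . . . . . . . . . .
    . . . . . . . . . . . .
    . . . X . . . . . . . .
    . . . . . . . . . . . .
    . . . . . . X . . . . .
    . . . . . . . . X . . .
    . . . . . . . . . X . .
    . . . . . . . . . . X .
    . . . . . . . . . . . .

Result: [[3,4],[6,6],[8,7],[9,8],[10,9]]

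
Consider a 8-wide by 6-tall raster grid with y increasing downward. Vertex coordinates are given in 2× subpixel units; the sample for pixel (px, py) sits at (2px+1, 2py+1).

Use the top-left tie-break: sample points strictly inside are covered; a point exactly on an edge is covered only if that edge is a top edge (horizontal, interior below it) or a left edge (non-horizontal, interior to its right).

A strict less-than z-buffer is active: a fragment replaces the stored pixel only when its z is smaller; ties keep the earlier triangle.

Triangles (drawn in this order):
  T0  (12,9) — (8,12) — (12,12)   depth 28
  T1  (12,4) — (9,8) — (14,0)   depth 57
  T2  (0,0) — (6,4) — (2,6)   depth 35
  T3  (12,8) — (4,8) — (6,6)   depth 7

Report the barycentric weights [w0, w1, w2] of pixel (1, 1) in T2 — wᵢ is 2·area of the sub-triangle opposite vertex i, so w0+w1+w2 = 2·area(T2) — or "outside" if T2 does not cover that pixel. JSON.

T0:
  2·area = 12  (B↔C swapped to make it positive)
  edge (12, 9)→(12, 12): d=(0,3) right/bottom  bias=-1
  edge (12, 12)→(8, 12): d=(-4,0) right/bottom  bias=-1
  edge (8, 12)→(12, 9): d=(4,-3) top-left  bias=+0
    (5,5)@(11, 11): e=[3,4,5] → █
    (6,5)@(13, 11): e=[-3,4,11] → ·
  covered (1 px):
    · · · · · · · ·
    · · · · · · · ·
    · · · · · · · ·
    · · · · · · · ·
    · · · · · · · ·
    · · · · · █ · ·
T1:
  2·area = 4
  edge (12, 4)→(9, 8): d=(-3,4) right/bottom  bias=-1
  edge (9, 8)→(14, 0): d=(5,-8) top-left  bias=+0
  edge (14, 0)→(12, 4): d=(-2,4) right/bottom  bias=-1
    (5,2)@(11, 5): e=[1,1,2] → █
    (6,2)@(13, 5): e=[-7,17,-6] → ·
    (5,3)@(11, 7): e=[-5,11,-2] → ·
  covered (1 px):
    · · · · · · · ·
    · · · · · · · ·
    · · · · · █ · ·
    · · · · · · · ·
    · · · · · · · ·
    · · · · · · · ·
T2:
  2·area = 28
  edge (0, 0)→(6, 4): d=(6,4) right/bottom  bias=-1
  edge (6, 4)→(2, 6): d=(-4,2) right/bottom  bias=-1
  edge (2, 6)→(0, 0): d=(-2,-6) top-left  bias=+0
    (0,0)@(1, 1): e=[2,22,4] → █
    (1,0)@(3, 1): e=[-6,18,16] → ·
    (0,1)@(1, 3): e=[14,14,0] → █  [on edge]
    (1,1)@(3, 3): e=[6,10,12] → █
    (2,1)@(5, 3): e=[-2,6,24] → ·
    (0,2)@(1, 5): e=[26,6,-4] → ·
    (1,2)@(3, 5): e=[18,2,8] → █
    (2,2)@(5, 5): e=[10,-2,20] → ·
    (1,3)@(3, 7): e=[30,-6,4] → ·
    (1,4)@(3, 9): e=[42,-14,0] → ·  [on edge]
  covered (4 px):
    █ · · · · · · ·
    █ █ · · · · · ·
    · █ · · · · · ·
    · · · · · · · ·
    · · · · · · · ·
    · · · · · · · ·
T3:
  2·area = 16
  edge (12, 8)→(4, 8): d=(-8,0) right/bottom  bias=-1
  edge (4, 8)→(6, 6): d=(2,-2) top-left  bias=+0
  edge (6, 6)→(12, 8): d=(6,2) right/bottom  bias=-1
    (5,0)@(11, 1): e=[56,0,-40] → ·  [on edge]
    (4,1)@(9, 3): e=[40,0,-24] → ·  [on edge]
    (1,2)@(3, 5): e=[24,-8,0] → ·  [on edge]
    (3,2)@(7, 5): e=[24,0,-8] → ·  [on edge]
    (2,3)@(5, 7): e=[8,0,8] → █  [on edge]
    (3,3)@(7, 7): e=[8,4,4] → █
    (4,3)@(9, 7): e=[8,8,0] → ·  [on edge]
    (1,4)@(3, 9): e=[-8,0,24] → ·  [on edge]
    (2,4)@(5, 9): e=[-8,4,20] → ·
    (3,4)@(7, 9): e=[-8,8,16] → ·
    (7,4)@(15, 9): e=[-8,24,0] → ·  [on edge]
    (0,5)@(1, 11): e=[-24,0,40] → ·  [on edge]
  covered (2 px):
    · · · · · · · ·
    · · · · · · · ·
    · · · · · · · ·
    · · █ █ · · · ·
    · · · · · · · ·
    · · · · · · · ·

Final: [10,12,6]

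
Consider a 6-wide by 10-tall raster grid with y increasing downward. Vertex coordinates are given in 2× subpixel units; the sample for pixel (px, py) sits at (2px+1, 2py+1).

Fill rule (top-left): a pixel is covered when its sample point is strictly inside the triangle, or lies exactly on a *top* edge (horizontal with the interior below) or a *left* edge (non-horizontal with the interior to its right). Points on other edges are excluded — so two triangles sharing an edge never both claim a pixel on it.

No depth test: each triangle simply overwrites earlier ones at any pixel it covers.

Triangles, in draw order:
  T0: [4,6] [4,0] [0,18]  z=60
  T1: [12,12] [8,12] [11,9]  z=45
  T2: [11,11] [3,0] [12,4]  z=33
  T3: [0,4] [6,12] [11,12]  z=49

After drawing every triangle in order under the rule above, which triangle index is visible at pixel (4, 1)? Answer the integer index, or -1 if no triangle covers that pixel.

T0:
  2·area = 24  (B↔C swapped to make it positive)
  edge (4, 6)→(0, 18): d=(-4,12) right/bottom  bias=-1
  edge (0, 18)→(4, 0): d=(4,-18) top-left  bias=+0
  edge (4, 0)→(4, 6): d=(0,6) right/bottom  bias=-1
    (2,1)@(5, 3): e=[0,30,-6] → ·  [on edge]
    (1,2)@(3, 5): e=[16,2,6] → #
    (2,2)@(5, 5): e=[-8,38,-6] → ·
    (1,3)@(3, 7): e=[8,10,6] → #
    (2,3)@(5, 7): e=[-16,46,-6] → ·
    (1,4)@(3, 9): e=[0,18,6] → ·  [on edge]
    (0,7)@(1, 15): e=[0,6,18] → ·  [on edge]
  covered (2 px):
    · · · · · ·
    · · · · · ·
    · # · · · ·
    · # · · · ·
    · · · · · ·
    · · · · · ·
    · · · · · ·
    · · · · · ·
    · · · · · ·
    · · · · · ·
T1:
  2·area = 12
  edge (12, 12)→(8, 12): d=(-4,0) right/bottom  bias=-1
  edge (8, 12)→(11, 9): d=(3,-3) top-left  bias=+0
  edge (11, 9)→(12, 12): d=(1,3) right/bottom  bias=-1
    (4,1)@(9, 3): e=[36,-24,0] → ·  [on edge]
    (5,4)@(11, 9): e=[12,0,0] → ·  [on edge]
    (4,5)@(9, 11): e=[4,0,8] → #  [on edge]
    (5,5)@(11, 11): e=[4,6,2] → #
    (3,6)@(7, 13): e=[-4,0,16] → ·  [on edge]
    (4,6)@(9, 13): e=[-4,6,10] → ·
    (5,6)@(11, 13): e=[-4,12,4] → ·
    (2,7)@(5, 15): e=[-12,0,24] → ·  [on edge]
    (1,8)@(3, 17): e=[-20,0,32] → ·  [on edge]
    (0,9)@(1, 19): e=[-28,0,40] → ·  [on edge]
  covered (2 px):
    · · · · · ·
    · · · · · ·
    · · · · · ·
    · · · · · ·
    · · · · · ·
    · · · · # #
    · · · · · ·
    · · · · · ·
    · · · · · ·
    · · · · · ·
T2:
  2·area = 67
  edge (11, 11)→(3, 0): d=(-8,-11) top-left  bias=+0
  edge (3, 0)→(12, 4): d=(9,4) right/bottom  bias=-1
  edge (12, 4)→(11, 11): d=(-1,7) right/bottom  bias=-1
    (2,0)@(5, 1): e=[14,1,52] → #
    (3,0)@(7, 1): e=[36,-7,38] → ·
    (2,1)@(5, 3): e=[-2,19,50] → ·
    (3,1)@(7, 3): e=[20,11,36] → #
    (4,1)@(9, 3): e=[42,3,22] → #
    (5,1)@(11, 3): e=[64,-5,8] → ·
    (3,2)@(7, 5): e=[4,29,34] → #
    (5,2)@(11, 5): e=[48,13,6] → #
    (3,3)@(7, 7): e=[-12,47,32] → ·
    (4,3)@(9, 7): e=[10,39,18] → #
    (4,4)@(9, 9): e=[-6,57,16] → ·
    (5,4)@(11, 9): e=[16,49,2] → #
    (5,5)@(11, 11): e=[0,67,0] → ·  [on edge]
  covered (9 px):
    · · # · · ·
    · · · # # ·
    · · · # # #
    · · · · # #
    · · · · · #
    · · · · · ·
    · · · · · ·
    · · · · · ·
    · · · · · ·
    · · · · · ·
T3:
  2·area = 40  (B↔C swapped to make it positive)
  edge (0, 4)→(11, 12): d=(11,8) right/bottom  bias=-1
  edge (11, 12)→(6, 12): d=(-5,0) right/bottom  bias=-1
  edge (6, 12)→(0, 4): d=(-6,-8) top-left  bias=+0
    (0,2)@(1, 5): e=[3,35,2] → #
    (1,2)@(3, 5): e=[-13,35,18] → ·
    (0,3)@(1, 7): e=[25,25,-10] → ·
    (1,3)@(3, 7): e=[9,25,6] → #
    (2,3)@(5, 7): e=[-7,25,22] → ·
    (1,4)@(3, 9): e=[31,15,-6] → ·
    (2,4)@(5, 9): e=[15,15,10] → #
    (3,4)@(7, 9): e=[-1,15,26] → ·
    (2,5)@(5, 11): e=[37,5,-2] → ·
    (3,5)@(7, 11): e=[21,5,14] → #
    (4,5)@(9, 11): e=[5,5,30] → #
    (5,5)@(11, 11): e=[-11,5,46] → ·
  covered (5 px):
    · · · · · ·
    · · · · · ·
    # · · · · ·
    · # · · · ·
    · · # · · ·
    · · · # # ·
    · · · · · ·
    · · · · · ·
    · · · · · ·
    · · · · · ·

Z-buffer (winner per pixel, '.' = empty):
  . . 2 . . .
  . . . 2 2 .
  3 0 . 2 2 2
  . 3 . . 2 2
  . . 3 . . 2
  . . . 3 3 1
  . . . . . .
  . . . . . .
  . . . . . .
  . . . . . .

Result: 2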